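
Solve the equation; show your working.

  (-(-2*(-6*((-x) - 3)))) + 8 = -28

Step 1. [(-(-2*(-6*((-x) - 3)))) + 8 = -28] peel the +8: subtract 8 from each side. So sub: -(-2*(-6*((-x) - 3))) = -36.
Step 2. [-(-2*(-6*((-x) - 3))) = -36] flip signs both sides ⇒ neg: -2*(-6*((-x) - 3)) = 36.
Step 3. [-2*(-6*((-x) - 3)) = 36] -2·(inner) — divide through by -2, so div: -6*((-x) - 3) = -18.
Step 4. [-6*((-x) - 3) = -18] LHS = -6·(…); ÷-6 both sides ⇒ div: (-x) - 3 = 3.
Step 5. [(-x) - 3 = 3] the outer -3 inverts by adding 3. So sub: -x = 6.
Step 6. [-x = 6] LHS negated; negate both sides. So neg: x = -6.

Answer: x ∈ {-6}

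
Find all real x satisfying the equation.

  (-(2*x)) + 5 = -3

Step 1. [(-(2*x)) + 5 = -3] peel the +5: subtract 5 from each side. So sub: -(2*x) = -8.
Step 2. [-(2*x) = -8] LHS negated; negate both sides ⇒ neg: 2*x = 8.
Step 3. [2*x = 8] LHS = 2·(…); ÷2 both sides. So div: x = 4.

Answer: x ∈ {4}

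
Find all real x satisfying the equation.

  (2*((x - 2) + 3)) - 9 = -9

Step 1. [(2*((x - 2) + 3)) - 9 = -9] the outer -9 inverts by adding 9 ⇒ sub: 2*((x - 2) + 3) = 0.
Step 2. [2*((x - 2) + 3) = 0] 2·(inner) — divide through by 2 ⇒ div: (x - 2) + 3 = 0.
Step 3. [(x - 2) + 3 = 0] +3 is outermost — subtract 3 both sides ⇒ sub: x - 2 = -3.
Step 4. [x - 2 = -3] the outer -2 inverts by adding 2 ⇒ sub: x = -1.

Answer: x ∈ {-1}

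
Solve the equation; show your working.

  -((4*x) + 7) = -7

Step 1. [-((4*x) + 7) = -7] flip signs both sides, so neg: (4*x) + 7 = 7.
Step 2. [(4*x) + 7 = 7] subtract 7: x sits inside (… + 7) ⇒ sub: 4*x = 0.
Step 3. [4*x = 0] 4 out front; divide by 4. So div: x = 0.

Answer: x ∈ {0}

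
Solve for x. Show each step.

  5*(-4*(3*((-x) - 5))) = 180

Step 1. [5*(-4*(3*((-x) - 5))) = 180] 5·(inner) — divide through by 5. So div: -4*(3*((-x) - 5)) = 36.
Step 2. [-4*(3*((-x) - 5)) = 36] LHS = -4·(…); ÷-4 both sides, so div: 3*((-x) - 5) = -9.
Step 3. [3*((-x) - 5) = -9] divide by the outer 3 ⇒ div: (-x) - 5 = -3.
Step 4. [(-x) - 5 = -3] the outer -5 inverts by adding 5, so sub: -x = 2.
Step 5. [-x = 2] LHS negated; negate both sides ⇒ neg: x = -2.

Answer: x ∈ {-2}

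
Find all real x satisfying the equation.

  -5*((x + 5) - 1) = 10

Step 1. [-5*((x + 5) - 1) = 10] leading coefficient -5: divide by -5. So div: (x + 5) - 1 = -2.
Step 2. [(x + 5) - 1 = -2] -1 is outermost — add 1 both sides. So sub: x + 5 = -1.
Step 3. [x + 5 = -1] +5 is outermost — subtract 5 both sides, so sub: x = -6.

Answer: x ∈ {-6}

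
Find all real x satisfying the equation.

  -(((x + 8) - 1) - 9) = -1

Step 1. [-(((x + 8) - 1) - 9) = -1] LHS negated; negate both sides. So neg: ((x + 8) - 1) - 9 = 1.
Step 2. [((x + 8) - 1) - 9 = 1] peel the -9: add 9 from each side ⇒ sub: (x + 8) - 1 = 10.
Step 3. [(x + 8) - 1 = 10] peel the -1: add 1 from each side, so sub: x + 8 = 11.
Step 4. [x + 8 = 11] the outer +8 inverts by subtracting 8, so sub: x = 3.

Answer: x ∈ {3}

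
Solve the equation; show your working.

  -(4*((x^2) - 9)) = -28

Step 1. [-(4*((x^2) - 9)) = -28] flip signs both sides. So neg: 4*((x^2) - 9) = 28.
Step 2. [4*((x^2) - 9) = 28] 4·(inner) — divide through by 4 ⇒ div: (x^2) - 9 = 7.
Step 3. [(x^2) - 9 = 7] add 9: x sits inside (… - 9). So sub: x^2 = 16.
Step 4. [x^2 = 16] √ both sides: 16 ≥ 0 gives two branches. So sqrt: x = 4 or -4.

Answer: x ∈ {-4, 4}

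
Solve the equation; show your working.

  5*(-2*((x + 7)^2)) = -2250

Step 1. [5*(-2*((x + 7)^2)) = -2250] 5 out front; divide by 5 ⇒ div: -2*((x + 7)^2) = -450.
Step 2. [-2*((x + 7)^2) = -450] -2·(inner) — divide through by -2. So div: (x + 7)^2 = 225.
Step 3. [(x + 7)^2 = 225] 225 ≥ 0, LHS is (·)² — take ±√ ⇒ sqrt: x + 7 = 15 or -15.
Step 4. [x + 7 = 15 or -15] subtract 7: x sits inside (… + 7). So sub: x = 8 or -22.

Answer: x ∈ {-22, 8}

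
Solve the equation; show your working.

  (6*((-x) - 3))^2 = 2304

Step 1. [(6*((-x) - 3))^2 = 2304] 2304 ≥ 0, LHS is (·)² — take ±√, so sqrt: 6*((-x) - 3) = 48 or -48.
Step 2. [6*((-x) - 3) = 48 or -48] LHS = 6·(…); ÷6 both sides ⇒ div: (-x) - 3 = 8 or -8.
Step 3. [(-x) - 3 = 8 or -8] -3 is outermost — add 3 both sides. So sub: -x = 11 or -5.
Step 4. [-x = 11 or -5] flip signs both sides. So neg: x = -11 or 5.

Answer: x ∈ {-11, 5}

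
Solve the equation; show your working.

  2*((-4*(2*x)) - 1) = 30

Step 1. [2*((-4*(2*x)) - 1) = 30] 2·(inner) — divide through by 2. So div: (-4*(2*x)) - 1 = 15.
Step 2. [(-4*(2*x)) - 1 = 15] -1 is outermost — add 1 both sides ⇒ sub: -4*(2*x) = 16.
Step 3. [-4*(2*x) = 16] -4 out front; divide by -4, so div: 2*x = -4.
Step 4. [2*x = -4] 2 out front; divide by 2. So div: x = -2.

Answer: x ∈ {-2}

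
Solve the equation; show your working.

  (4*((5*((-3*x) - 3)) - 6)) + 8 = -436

Step 1. [(4*((5*((-3*x) - 3)) - 6)) + 8 = -436] 8 comes off first (subtract 8) ⇒ sub: 4*((5*((-3*x) - 3)) - 6) = -444.
Step 2. [4*((5*((-3*x) - 3)) - 6) = -444] 4·(inner) — divide through by 4. So div: (5*((-3*x) - 3)) - 6 = -111.
Step 3. [(5*((-3*x) - 3)) - 6 = -111] -6 is outermost — add 6 both sides, so sub: 5*((-3*x) - 3) = -105.
Step 4. [5*((-3*x) - 3) = -105] 5 out front; divide by 5, so div: (-3*x) - 3 = -21.
Step 5. [(-3*x) - 3 = -21] -3 | LHS and -3 | -21: pull -3 out, so factor: x + 1 = 7.
Step 6. [x + 1 = 7] +1 is outermost — subtract 1 both sides. So sub: x = 6.

Answer: x ∈ {6}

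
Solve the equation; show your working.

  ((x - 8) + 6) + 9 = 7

Step 1. [((x - 8) + 6) + 9 = 7] the outer +9 inverts by subtracting 9. So sub: (x - 8) + 6 = -2.
Step 2. [(x - 8) + 6 = -2] +6 is outermost — subtract 6 both sides ⇒ sub: x - 8 = -8.
Step 3. [x - 8 = -8] peel the -8: add 8 from each side, so sub: x = 0.

Answer: x ∈ {0}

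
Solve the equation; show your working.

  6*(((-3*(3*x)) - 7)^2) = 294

Step 1. [6*(((-3*(3*x)) - 7)^2) = 294] 6 out front; divide by 6. So div: ((-3*(3*x)) - 7)^2 = 49.
Step 2. [((-3*(3*x)) - 7)^2 = 49] LHS squared, RHS 49 ≥ 0: apply √ (±), so sqrt: (-3*(3*x)) - 7 = 7 or -7.
Step 3. [(-3*(3*x)) - 7 = 7 or -7] the outer -7 inverts by adding 7. So sub: -3*(3*x) = 14 or 0.
Step 4. [-3*(3*x) = 14 or 0] leading coefficient -3: divide by -3. So div: 3*x = -14/3 or 0.
Step 5. [3*x = -14/3 or 0] 3 out front; divide by 3, so div: x = -14/9 or 0.

Answer: x ∈ {-14/9, 0}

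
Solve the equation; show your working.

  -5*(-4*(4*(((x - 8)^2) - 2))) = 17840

Step 1. [-5*(-4*(4*(((x - 8)^2) - 2))) = 17840] divide by the outer -5 ⇒ div: -4*(4*(((x - 8)^2) - 2)) = -3568.
Step 2. [-4*(4*(((x - 8)^2) - 2)) = -3568] LHS = -4·(…); ÷-4 both sides. So div: 4*(((x - 8)^2) - 2) = 892.
Step 3. [4*(((x - 8)^2) - 2) = 892] LHS = 4·(…); ÷4 both sides. So div: ((x - 8)^2) - 2 = 223.
Step 4. [((x - 8)^2) - 2 = 223] -2 is outermost — add 2 both sides ⇒ sub: (x - 8)^2 = 225.
Step 5. [(x - 8)^2 = 225] √ both sides: 225 ≥ 0 gives two branches. So sqrt: x - 8 = 15 or -15.
Step 6. [x - 8 = 15 or -15] 8 comes off first (add 8) ⇒ sub: x = 23 or -7.

Answer: x ∈ {-7, 23}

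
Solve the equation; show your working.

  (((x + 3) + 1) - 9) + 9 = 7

Step 1. [(((x + 3) + 1) - 9) + 9 = 7] +9 is outermost — subtract 9 both sides ⇒ sub: ((x + 3) + 1) - 9 = -2.
Step 2. [((x + 3) + 1) - 9 = -2] -9 is outermost — add 9 both sides. So sub: (x + 3) + 1 = 7.
Step 3. [(x + 3) + 1 = 7] peel the +1: subtract 1 from each side, so sub: x + 3 = 6.
Step 4. [x + 3 = 6] +3 is outermost — subtract 3 both sides. So sub: x = 3.

Answer: x ∈ {3}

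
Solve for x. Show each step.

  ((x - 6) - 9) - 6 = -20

Step 1. [((x - 6) - 9) - 6 = -20] peel the -6: add 6 from each side, so sub: (x - 6) - 9 = -14.
Step 2. [(x - 6) - 9 = -14] 9 comes off first (add 9). So sub: x - 6 = -5.
Step 3. [x - 6 = -5] peel the -6: add 6 from each side ⇒ sub: x = 1.

Answer: x ∈ {1}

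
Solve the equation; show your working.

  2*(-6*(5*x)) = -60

Step 1. [2*(-6*(5*x)) = -60] 2·(inner) — divide through by 2. So div: -6*(5*x) = -30.
Step 2. [-6*(5*x) = -30] divide by the outer -6. So div: 5*x = 5.
Step 3. [5*x = 5] divide by the outer 5, so div: x = 1.

Answer: x ∈ {1}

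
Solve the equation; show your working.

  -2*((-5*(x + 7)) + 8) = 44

Step 1. [-2*((-5*(x + 7)) + 8) = 44] leading coefficient -2: divide by -2, so div: (-5*(x + 7)) + 8 = -22.
Step 2. [(-5*(x + 7)) + 8 = -22] peel the +8: subtract 8 from each side, so sub: -5*(x + 7) = -30.
Step 3. [-5*(x + 7) = -30] LHS = -5·(…); ÷-5 both sides, so div: x + 7 = 6.
Step 4. [x + 7 = 6] peel the +7: subtract 7 from each side, so sub: x = -1.

Answer: x ∈ {-1}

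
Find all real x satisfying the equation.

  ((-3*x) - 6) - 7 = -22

Step 1. [((-3*x) - 6) - 7 = -22] the outer -7 inverts by adding 7 ⇒ sub: (-3*x) - 6 = -15.
Step 2. [(-3*x) - 6 = -15] 6 comes off first (add 6), so sub: -3*x = -9.
Step 3. [-3*x = -9] divide by the outer -3, so div: x = 3.

Answer: x ∈ {3}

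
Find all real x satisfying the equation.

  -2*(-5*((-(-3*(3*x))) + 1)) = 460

Step 1. [-2*(-5*((-(-3*(3*x))) + 1)) = 460] -2 out front; divide by -2 ⇒ div: -5*((-(-3*(3*x))) + 1) = -230.
Step 2. [-5*((-(-3*(3*x))) + 1) = -230] LHS = -5·(…); ÷-5 both sides ⇒ div: (-(-3*(3*x))) + 1 = 46.
Step 3. [(-(-3*(3*x))) + 1 = 46] peel the +1: subtract 1 from each side. So sub: -(-3*(3*x)) = 45.
Step 4. [-(-3*(3*x)) = 45] leading − — multiply by −1, so neg: -3*(3*x) = -45.
Step 5. [-3*(3*x) = -45] -3·(inner) — divide through by -3. So div: 3*x = 15.
Step 6. [3*x = 15] leading coefficient 3: divide by 3, so div: x = 5.

Answer: x ∈ {5}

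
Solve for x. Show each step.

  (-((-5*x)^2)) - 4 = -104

Step 1. [(-((-5*x)^2)) - 4 = -104] 4 comes off first (add 4), so sub: -((-5*x)^2) = -100.
Step 2. [-((-5*x)^2) = -100] LHS negated; negate both sides ⇒ neg: (-5*x)^2 = 100.
Step 3. [(-5*x)^2 = 100] LHS squared, RHS 100 ≥ 0: apply √ (±), so sqrt: -5*x = 10 or -10.
Step 4. [-5*x = 10 or -10] divide by the outer -5, so div: x = -2 or 2.

Answer: x ∈ {-2, 2}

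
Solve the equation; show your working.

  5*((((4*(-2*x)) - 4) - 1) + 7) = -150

Step 1. [5*((((4*(-2*x)) - 4) - 1) + 7) = -150] 5 out front; divide by 5 ⇒ div: (((4*(-2*x)) - 4) - 1) + 7 = -30.
Step 2. [(((4*(-2*x)) - 4) - 1) + 7 = -30] +7 is outermost — subtract 7 both sides. So sub: ((4*(-2*x)) - 4) - 1 = -37.
Step 3. [((4*(-2*x)) - 4) - 1 = -37] 1 comes off first (add 1). So sub: (4*(-2*x)) - 4 = -36.
Step 4. [(4*(-2*x)) - 4 = -36] -4 is outermost — add 4 both sides, so sub: 4*(-2*x) = -32.
Step 5. [4*(-2*x) = -32] divide by the outer 4 ⇒ div: -2*x = -8.
Step 6. [-2*x = -8] divide by the outer -2 ⇒ div: x = 4.

Answer: x ∈ {4}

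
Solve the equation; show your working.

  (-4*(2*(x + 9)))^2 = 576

Step 1. [(-4*(2*(x + 9)))^2 = 576] √ both sides: 576 ≥ 0 gives two branches ⇒ sqrt: -4*(2*(x + 9)) = 24 or -24.
Step 2. [-4*(2*(x + 9)) = 24 or -24] divide by the outer -4. So div: 2*(x + 9) = -6 or 6.
Step 3. [2*(x + 9) = -6 or 6] 2 out front; divide by 2 ⇒ div: x + 9 = -3 or 3.
Step 4. [x + 9 = -3 or 3] 9 comes off first (subtract 9) ⇒ sub: x = -12 or -6.

Answer: x ∈ {-12, -6}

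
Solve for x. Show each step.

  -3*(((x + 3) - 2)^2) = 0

Step 1. [-3*(((x + 3) - 2)^2) = 0] -3·(inner) — divide through by -3, so div: ((x + 3) - 2)^2 = 0.
Step 2. [((x + 3) - 2)^2 = 0] 0 ≥ 0, LHS is (·)² — take ±√, so sqrt: (x + 3) - 2 = 0.
Step 3. [(x + 3) - 2 = 0] the outer -2 inverts by adding 2 ⇒ sub: x + 3 = 2.
Step 4. [x + 3 = 2] 3 comes off first (subtract 3). So sub: x = -1.

Answer: x ∈ {-1}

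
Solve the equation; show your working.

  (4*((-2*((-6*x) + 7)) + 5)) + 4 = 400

Step 1. [(4*((-2*((-6*x) + 7)) + 5)) + 4 = 400] subtract 4: x sits inside (… + 4) ⇒ sub: 4*((-2*((-6*x) + 7)) + 5) = 396.
Step 2. [4*((-2*((-6*x) + 7)) + 5) = 396] leading coefficient 4: divide by 4, so div: (-2*((-6*x) + 7)) + 5 = 99.
Step 3. [(-2*((-6*x) + 7)) + 5 = 99] 5 comes off first (subtract 5), so sub: -2*((-6*x) + 7) = 94.
Step 4. [-2*((-6*x) + 7) = 94] leading coefficient -2: divide by -2 ⇒ div: (-6*x) + 7 = -47.
Step 5. [(-6*x) + 7 = -47] subtract 7: x sits inside (… + 7), so sub: -6*x = -54.
Step 6. [-6*x = -54] -6 out front; divide by -6. So div: x = 9.

Answer: x ∈ {9}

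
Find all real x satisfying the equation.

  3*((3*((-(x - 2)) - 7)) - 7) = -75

Step 1. [3*((3*((-(x - 2)) - 7)) - 7) = -75] divide by the outer 3. So div: (3*((-(x - 2)) - 7)) - 7 = -25.
Step 2. [(3*((-(x - 2)) - 7)) - 7 = -25] the outer -7 inverts by adding 7 ⇒ sub: 3*((-(x - 2)) - 7) = -18.
Step 3. [3*((-(x - 2)) - 7) = -18] divide by the outer 3. So div: (-(x - 2)) - 7 = -6.
Step 4. [(-(x - 2)) - 7 = -6] 7 comes off first (add 7). So sub: -(x - 2) = 1.
Step 5. [-(x - 2) = 1] LHS negated; negate both sides ⇒ neg: x - 2 = -1.
Step 6. [x - 2 = -1] the outer -2 inverts by adding 2, so sub: x = 1.

Answer: x ∈ {1}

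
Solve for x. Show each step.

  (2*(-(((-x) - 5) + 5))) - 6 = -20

Step 1. [(2*(-(((-x) - 5) + 5))) - 6 = -20] common factor 2 (LHS and -20) — divide through, so factor: (-(((-x) - 5) + 5)) - 3 = -10.
Step 2. [(-(((-x) - 5) + 5)) - 3 = -10] the outer -3 inverts by adding 3 ⇒ sub: -(((-x) - 5) + 5) = -7.
Step 3. [-(((-x) - 5) + 5) = -7] leading − — multiply by −1, so neg: ((-x) - 5) + 5 = 7.
Step 4. [((-x) - 5) + 5 = 7] 5 comes off first (subtract 5). So sub: (-x) - 5 = 2.
Step 5. [(-x) - 5 = 2] peel the -5: add 5 from each side, so sub: -x = 7.
Step 6. [-x = 7] leading − — multiply by −1. So neg: x = -7.

Answer: x ∈ {-7}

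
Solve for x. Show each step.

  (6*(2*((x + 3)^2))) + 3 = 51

Step 1. [(6*(2*((x + 3)^2))) + 3 = 51] subtract 3: x sits inside (… + 3) ⇒ sub: 6*(2*((x + 3)^2)) = 48.
Step 2. [6*(2*((x + 3)^2)) = 48] LHS = 6·(…); ÷6 both sides, so div: 2*((x + 3)^2) = 8.
Step 3. [2*((x + 3)^2) = 8] divide by the outer 2, so div: (x + 3)^2 = 4.
Step 4. [(x + 3)^2 = 4] √ both sides: 4 ≥ 0 gives two branches ⇒ sqrt: x + 3 = 2 or -2.
Step 5. [x + 3 = 2 or -2] subtract 3: x sits inside (… + 3), so sub: x = -1 or -5.

Answer: x ∈ {-5, -1}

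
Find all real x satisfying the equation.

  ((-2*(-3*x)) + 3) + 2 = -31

Step 1. [((-2*(-3*x)) + 3) + 2 = -31] +2 is outermost — subtract 2 both sides ⇒ sub: (-2*(-3*x)) + 3 = -33.
Step 2. [(-2*(-3*x)) + 3 = -33] +3 is outermost — subtract 3 both sides ⇒ sub: -2*(-3*x) = -36.
Step 3. [-2*(-3*x) = -36] -2 out front; divide by -2, so div: -3*x = 18.
Step 4. [-3*x = 18] -3·(inner) — divide through by -3, so div: x = -6.

Answer: x ∈ {-6}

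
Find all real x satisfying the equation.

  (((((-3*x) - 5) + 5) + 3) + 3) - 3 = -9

Step 1. [(((((-3*x) - 5) + 5) + 3) + 3) - 3 = -9] peel the -3: add 3 from each side. So sub: ((((-3*x) - 5) + 5) + 3) + 3 = -6.
Step 2. [((((-3*x) - 5) + 5) + 3) + 3 = -6] the outer +3 inverts by subtracting 3. So sub: (((-3*x) - 5) + 5) + 3 = -9.
Step 3. [(((-3*x) - 5) + 5) + 3 = -9] the outer +3 inverts by subtracting 3, so sub: ((-3*x) - 5) + 5 = -12.
Step 4. [((-3*x) - 5) + 5 = -12] the outer +5 inverts by subtracting 5. So sub: (-3*x) - 5 = -17.
Step 5. [(-3*x) - 5 = -17] peel the -5: add 5 from each side ⇒ sub: -3*x = -12.
Step 6. [-3*x = -12] -3·(inner) — divide through by -3. So div: x = 4.

Answer: x ∈ {4}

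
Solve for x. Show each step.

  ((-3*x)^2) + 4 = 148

Step 1. [((-3*x)^2) + 4 = 148] peel the +4: subtract 4 from each side. So sub: (-3*x)^2 = 144.
Step 2. [(-3*x)^2 = 144] 144 ≥ 0, LHS is (·)² — take ±√ ⇒ sqrt: -3*x = 12 or -12.
Step 3. [-3*x = 12 or -12] -3 out front; divide by -3, so div: x = -4 or 4.

Answer: x ∈ {-4, 4}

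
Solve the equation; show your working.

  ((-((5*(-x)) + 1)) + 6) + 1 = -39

Step 1. [((-((5*(-x)) + 1)) + 6) + 1 = -39] +1 is outermost — subtract 1 both sides ⇒ sub: (-((5*(-x)) + 1)) + 6 = -40.
Step 2. [(-((5*(-x)) + 1)) + 6 = -40] subtract 6: x sits inside (… + 6) ⇒ sub: -((5*(-x)) + 1) = -46.
Step 3. [-((5*(-x)) + 1) = -46] leading − — multiply by −1, so neg: (5*(-x)) + 1 = 46.
Step 4. [(5*(-x)) + 1 = 46] peel the +1: subtract 1 from each side. So sub: 5*(-x) = 45.
Step 5. [5*(-x) = 45] leading coefficient 5: divide by 5. So div: -x = 9.
Step 6. [-x = 9] leading − — multiply by −1, so neg: x = -9.

Answer: x ∈ {-9}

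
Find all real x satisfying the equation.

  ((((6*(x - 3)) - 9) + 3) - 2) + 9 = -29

Step 1. [((((6*(x - 3)) - 9) + 3) - 2) + 9 = -29] subtract 9: x sits inside (… + 9) ⇒ sub: (((6*(x - 3)) - 9) + 3) - 2 = -38.
Step 2. [(((6*(x - 3)) - 9) + 3) - 2 = -38] add 2: x sits inside (… - 2), so sub: ((6*(x - 3)) - 9) + 3 = -36.
Step 3. [((6*(x - 3)) - 9) + 3 = -36] the outer +3 inverts by subtracting 3, so sub: (6*(x - 3)) - 9 = -39.
Step 4. [(6*(x - 3)) - 9 = -39] add 9: x sits inside (… - 9). So sub: 6*(x - 3) = -30.
Step 5. [6*(x - 3) = -30] LHS = 6·(…); ÷6 both sides. So div: x - 3 = -5.
Step 6. [x - 3 = -5] -3 is outermost — add 3 both sides ⇒ sub: x = -2.

Answer: x ∈ {-2}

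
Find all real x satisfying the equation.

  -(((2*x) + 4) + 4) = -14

Step 1. [-(((2*x) + 4) + 4) = -14] flip signs both sides, so neg: ((2*x) + 4) + 4 = 14.
Step 2. [((2*x) + 4) + 4 = 14] the outer +4 inverts by subtracting 4. So sub: (2*x) + 4 = 10.
Step 3. [(2*x) + 4 = 10] +4 is outermost — subtract 4 both sides, so sub: 2*x = 6.
Step 4. [2*x = 6] 2 out front; divide by 2. So div: x = 3.

Answer: x ∈ {3}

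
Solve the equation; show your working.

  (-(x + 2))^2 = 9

Step 1. [(-(x + 2))^2 = 9] √ both sides: 9 ≥ 0 gives two branches. So sqrt: -(x + 2) = 3 or -3.
Step 2. [-(x + 2) = 3 or -3] LHS negated; negate both sides ⇒ neg: x + 2 = -3 or 3.
Step 3. [x + 2 = -3 or 3] subtract 2: x sits inside (… + 2). So sub: x = -5 or 1.

Answer: x ∈ {-5, 1}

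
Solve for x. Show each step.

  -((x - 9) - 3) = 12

Step 1. [-((x - 9) - 3) = 12] flip signs both sides. So neg: (x - 9) - 3 = -12.
Step 2. [(x - 9) - 3 = -12] 3 comes off first (add 3), so sub: x - 9 = -9.
Step 3. [x - 9 = -9] the outer -9 inverts by adding 9. So sub: x = 0.

Answer: x ∈ {0}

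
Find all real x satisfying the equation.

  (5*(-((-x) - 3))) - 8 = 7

Step 1. [(5*(-((-x) - 3))) - 8 = 7] add 8: x sits inside (… - 8), so sub: 5*(-((-x) - 3)) = 15.
Step 2. [5*(-((-x) - 3)) = 15] 5 out front; divide by 5, so div: -((-x) - 3) = 3.
Step 3. [-((-x) - 3) = 3] LHS negated; negate both sides ⇒ neg: (-x) - 3 = -3.
Step 4. [(-x) - 3 = -3] 3 comes off first (add 3). So sub: -x = 0.
Step 5. [-x = 0] leading − — multiply by −1, so neg: x = 0.

Answer: x ∈ {0}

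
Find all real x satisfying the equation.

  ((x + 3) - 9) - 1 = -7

Step 1. [((x + 3) - 9) - 1 = -7] add 1: x sits inside (… - 1), so sub: (x + 3) - 9 = -6.
Step 2. [(x + 3) - 9 = -6] add 9: x sits inside (… - 9) ⇒ sub: x + 3 = 3.
Step 3. [x + 3 = 3] subtract 3: x sits inside (… + 3). So sub: x = 0.

Answer: x ∈ {0}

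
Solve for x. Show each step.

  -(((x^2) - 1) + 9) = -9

Step 1. [-(((x^2) - 1) + 9) = -9] leading − — multiply by −1. So neg: ((x^2) - 1) + 9 = 9.
Step 2. [((x^2) - 1) + 9 = 9] +9 is outermost — subtract 9 both sides. So sub: (x^2) - 1 = 0.
Step 3. [(x^2) - 1 = 0] 1 comes off first (add 1), so sub: x^2 = 1.
Step 4. [x^2 = 1] √ both sides: 1 ≥ 0 gives two branches ⇒ sqrt: x = 1 or -1.

Answer: x ∈ {-1, 1}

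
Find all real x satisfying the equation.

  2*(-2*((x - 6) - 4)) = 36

Step 1. [2*(-2*((x - 6) - 4)) = 36] LHS = 2·(…); ÷2 both sides, so div: -2*((x - 6) - 4) = 18.
Step 2. [-2*((x - 6) - 4) = 18] leading coefficient -2: divide by -2. So div: (x - 6) - 4 = -9.
Step 3. [(x - 6) - 4 = -9] add 4: x sits inside (… - 4) ⇒ sub: x - 6 = -5.
Step 4. [x - 6 = -5] peel the -6: add 6 from each side. So sub: x = 1.

Answer: x ∈ {1}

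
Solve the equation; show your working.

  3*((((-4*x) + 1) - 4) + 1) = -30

Step 1. [3*((((-4*x) + 1) - 4) + 1) = -30] 3 out front; divide by 3. So div: (((-4*x) + 1) - 4) + 1 = -10.
Step 2. [(((-4*x) + 1) - 4) + 1 = -10] peel the +1: subtract 1 from each side ⇒ sub: ((-4*x) + 1) - 4 = -11.
Step 3. [((-4*x) + 1) - 4 = -11] 4 comes off first (add 4), so sub: (-4*x) + 1 = -7.
Step 4. [(-4*x) + 1 = -7] the outer +1 inverts by subtracting 1 ⇒ sub: -4*x = -8.
Step 5. [-4*x = -8] leading coefficient -4: divide by -4. So div: x = 2.

Answer: x ∈ {2}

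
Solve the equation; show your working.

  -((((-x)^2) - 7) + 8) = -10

Step 1. [-((((-x)^2) - 7) + 8) = -10] LHS negated; negate both sides ⇒ neg: (((-x)^2) - 7) + 8 = 10.
Step 2. [(((-x)^2) - 7) + 8 = 10] the outer +8 inverts by subtracting 8. So sub: ((-x)^2) - 7 = 2.
Step 3. [((-x)^2) - 7 = 2] -7 is outermost — add 7 both sides. So sub: (-x)^2 = 9.
Step 4. [(-x)^2 = 9] LHS squared, RHS 9 ≥ 0: apply √ (±) ⇒ sqrt: -x = 3 or -3.
Step 5. [-x = 3 or -3] flip signs both sides ⇒ neg: x = -3 or 3.

Answer: x ∈ {-3, 3}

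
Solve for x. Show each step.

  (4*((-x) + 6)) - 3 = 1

Step 1. [(4*((-x) + 6)) - 3 = 1] -3 is outermost — add 3 both sides ⇒ sub: 4*((-x) + 6) = 4.
Step 2. [4*((-x) + 6) = 4] 4 out front; divide by 4 ⇒ div: (-x) + 6 = 1.
Step 3. [(-x) + 6 = 1] the outer +6 inverts by subtracting 6. So sub: -x = -5.
Step 4. [-x = -5] LHS negated; negate both sides, so neg: x = 5.

Answer: x ∈ {5}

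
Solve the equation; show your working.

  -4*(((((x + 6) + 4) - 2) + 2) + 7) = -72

Step 1. [-4*(((((x + 6) + 4) - 2) + 2) + 7) = -72] divide by the outer -4, so div: ((((x + 6) + 4) - 2) + 2) + 7 = 18.
Step 2. [((((x + 6) + 4) - 2) + 2) + 7 = 18] +7 is outermost — subtract 7 both sides ⇒ sub: (((x + 6) + 4) - 2) + 2 = 11.
Step 3. [(((x + 6) + 4) - 2) + 2 = 11] subtract 2: x sits inside (… + 2). So sub: ((x + 6) + 4) - 2 = 9.
Step 4. [((x + 6) + 4) - 2 = 9] peel the -2: add 2 from each side, so sub: (x + 6) + 4 = 11.
Step 5. [(x + 6) + 4 = 11] 4 comes off first (subtract 4) ⇒ sub: x + 6 = 7.
Step 6. [x + 6 = 7] peel the +6: subtract 6 from each side. So sub: x = 1.

Answer: x ∈ {1}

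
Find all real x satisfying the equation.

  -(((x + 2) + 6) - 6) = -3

Step 1. [-(((x + 2) + 6) - 6) = -3] leading − — multiply by −1. So neg: ((x + 2) + 6) - 6 = 3.
Step 2. [((x + 2) + 6) - 6 = 3] the outer -6 inverts by adding 6, so sub: (x + 2) + 6 = 9.
Step 3. [(x + 2) + 6 = 9] 6 comes off first (subtract 6) ⇒ sub: x + 2 = 3.
Step 4. [x + 2 = 3] the outer +2 inverts by subtracting 2 ⇒ sub: x = 1.

Answer: x ∈ {1}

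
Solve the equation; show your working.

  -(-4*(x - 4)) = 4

Step 1. [-(-4*(x - 4)) = 4] leading − — multiply by −1. So neg: -4*(x - 4) = -4.
Step 2. [-4*(x - 4) = -4] -4·(inner) — divide through by -4, so div: x - 4 = 1.
Step 3. [x - 4 = 1] -4 is outermost — add 4 both sides ⇒ sub: x = 5.

Answer: x ∈ {5}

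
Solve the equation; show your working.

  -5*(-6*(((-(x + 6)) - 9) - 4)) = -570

Step 1. [-5*(-6*(((-(x + 6)) - 9) - 4)) = -570] leading coefficient -5: divide by -5 ⇒ div: -6*(((-(x + 6)) - 9) - 4) = 114.
Step 2. [-6*(((-(x + 6)) - 9) - 4) = 114] -6 out front; divide by -6. So div: ((-(x + 6)) - 9) - 4 = -19.
Step 3. [((-(x + 6)) - 9) - 4 = -19] add 4: x sits inside (… - 4), so sub: (-(x + 6)) - 9 = -15.
Step 4. [(-(x + 6)) - 9 = -15] peel the -9: add 9 from each side ⇒ sub: -(x + 6) = -6.
Step 5. [-(x + 6) = -6] leading − — multiply by −1 ⇒ neg: x + 6 = 6.
Step 6. [x + 6 = 6] subtract 6: x sits inside (… + 6), so sub: x = 0.

Answer: x ∈ {0}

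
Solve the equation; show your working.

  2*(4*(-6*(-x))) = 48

Step 1. [2*(4*(-6*(-x))) = 48] LHS = 2·(…); ÷2 both sides, so div: 4*(-6*(-x)) = 24.
Step 2. [4*(-6*(-x)) = 24] LHS = 4·(…); ÷4 both sides. So div: -6*(-x) = 6.
Step 3. [-6*(-x) = 6] -6 out front; divide by -6, so div: -x = -1.
Step 4. [-x = -1] flip signs both sides, so neg: x = 1.

Answer: x ∈ {1}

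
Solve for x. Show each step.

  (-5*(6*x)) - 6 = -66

Step 1. [(-5*(6*x)) - 6 = -66] add 6: x sits inside (… - 6), so sub: -5*(6*x) = -60.
Step 2. [-5*(6*x) = -60] -5·(inner) — divide through by -5, so div: 6*x = 12.
Step 3. [6*x = 12] leading coefficient 6: divide by 6. So div: x = 2.

Answer: x ∈ {2}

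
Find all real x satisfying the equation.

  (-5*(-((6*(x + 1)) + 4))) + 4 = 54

Step 1. [(-5*(-((6*(x + 1)) + 4))) + 4 = 54] +4 is outermost — subtract 4 both sides, so sub: -5*(-((6*(x + 1)) + 4)) = 50.
Step 2. [-5*(-((6*(x + 1)) + 4)) = 50] -5·(inner) — divide through by -5. So div: -((6*(x + 1)) + 4) = -10.
Step 3. [-((6*(x + 1)) + 4) = -10] LHS negated; negate both sides ⇒ neg: (6*(x + 1)) + 4 = 10.
Step 4. [(6*(x + 1)) + 4 = 10] +4 is outermost — subtract 4 both sides. So sub: 6*(x + 1) = 6.
Step 5. [6*(x + 1) = 6] divide by the outer 6. So div: x + 1 = 1.
Step 6. [x + 1 = 1] 1 comes off first (subtract 1). So sub: x = 0.

Answer: x ∈ {0}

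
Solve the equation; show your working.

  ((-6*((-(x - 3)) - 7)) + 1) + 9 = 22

Step 1. [((-6*((-(x - 3)) - 7)) + 1) + 9 = 22] peel the +9: subtract 9 from each side. So sub: (-6*((-(x - 3)) - 7)) + 1 = 13.
Step 2. [(-6*((-(x - 3)) - 7)) + 1 = 13] 1 comes off first (subtract 1) ⇒ sub: -6*((-(x - 3)) - 7) = 12.
Step 3. [-6*((-(x - 3)) - 7) = 12] divide by the outer -6, so div: (-(x - 3)) - 7 = -2.
Step 4. [(-(x - 3)) - 7 = -2] peel the -7: add 7 from each side ⇒ sub: -(x - 3) = 5.
Step 5. [-(x - 3) = 5] flip signs both sides, so neg: x - 3 = -5.
Step 6. [x - 3 = -5] -3 is outermost — add 3 both sides, so sub: x = -2.

Answer: x ∈ {-2}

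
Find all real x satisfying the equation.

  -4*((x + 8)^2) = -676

Step 1. [-4*((x + 8)^2) = -676] LHS = -4·(…); ÷-4 both sides, so div: (x + 8)^2 = 169.
Step 2. [(x + 8)^2 = 169] √ both sides: 169 ≥ 0 gives two branches ⇒ sqrt: x + 8 = 13 or -13.
Step 3. [x + 8 = 13 or -13] 8 comes off first (subtract 8), so sub: x = 5 or -21.

Answer: x ∈ {-21, 5}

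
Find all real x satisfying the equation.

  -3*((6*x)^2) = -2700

Step 1. [-3*((6*x)^2) = -2700] -3·(inner) — divide through by -3, so div: (6*x)^2 = 900.
Step 2. [(6*x)^2 = 900] LHS squared, RHS 900 ≥ 0: apply √ (±), so sqrt: 6*x = 30 or -30.
Step 3. [6*x = 30 or -30] divide by the outer 6 ⇒ div: x = 5 or -5.

Answer: x ∈ {-5, 5}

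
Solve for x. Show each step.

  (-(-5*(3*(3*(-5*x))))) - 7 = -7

Step 1. [(-(-5*(3*(3*(-5*x))))) - 7 = -7] peel the -7: add 7 from each side ⇒ sub: -(-5*(3*(3*(-5*x)))) = 0.
Step 2. [-(-5*(3*(3*(-5*x)))) = 0] LHS negated; negate both sides ⇒ neg: -5*(3*(3*(-5*x))) = 0.
Step 3. [-5*(3*(3*(-5*x))) = 0] LHS = -5·(…); ÷-5 both sides. So div: 3*(3*(-5*x)) = 0.
Step 4. [3*(3*(-5*x)) = 0] divide by the outer 3, so div: 3*(-5*x) = 0.
Step 5. [3*(-5*x) = 0] divide by the outer 3, so div: -5*x = 0.
Step 6. [-5*x = 0] leading coefficient -5: divide by -5. So div: x = 0.

Answer: x ∈ {0}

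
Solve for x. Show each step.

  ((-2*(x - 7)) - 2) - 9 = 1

Step 1. [((-2*(x - 7)) - 2) - 9 = 1] 9 comes off first (add 9) ⇒ sub: (-2*(x - 7)) - 2 = 10.
Step 2. [(-2*(x - 7)) - 2 = 10] add 2: x sits inside (… - 2), so sub: -2*(x - 7) = 12.
Step 3. [-2*(x - 7) = 12] LHS = -2·(…); ÷-2 both sides. So div: x - 7 = -6.
Step 4. [x - 7 = -6] add 7: x sits inside (… - 7) ⇒ sub: x = 1.

Answer: x ∈ {1}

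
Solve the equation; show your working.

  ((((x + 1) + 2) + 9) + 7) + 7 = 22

Step 1. [((((x + 1) + 2) + 9) + 7) + 7 = 22] +7 is outermost — subtract 7 both sides, so sub: (((x + 1) + 2) + 9) + 7 = 15.
Step 2. [(((x + 1) + 2) + 9) + 7 = 15] the outer +7 inverts by subtracting 7. So sub: ((x + 1) + 2) + 9 = 8.
Step 3. [((x + 1) + 2) + 9 = 8] peel the +9: subtract 9 from each side. So sub: (x + 1) + 2 = -1.
Step 4. [(x + 1) + 2 = -1] subtract 2: x sits inside (… + 2), so sub: x + 1 = -3.
Step 5. [x + 1 = -3] peel the +1: subtract 1 from each side, so sub: x = -4.

Answer: x ∈ {-4}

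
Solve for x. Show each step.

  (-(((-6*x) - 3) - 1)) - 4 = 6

Step 1. [(-(((-6*x) - 3) - 1)) - 4 = 6] 4 comes off first (add 4), so sub: -(((-6*x) - 3) - 1) = 10.
Step 2. [-(((-6*x) - 3) - 1) = 10] flip signs both sides ⇒ neg: ((-6*x) - 3) - 1 = -10.
Step 3. [((-6*x) - 3) - 1 = -10] add 1: x sits inside (… - 1), so sub: (-6*x) - 3 = -9.
Step 4. [(-6*x) - 3 = -9] add 3: x sits inside (… - 3) ⇒ sub: -6*x = -6.
Step 5. [-6*x = -6] leading coefficient -6: divide by -6 ⇒ div: x = 1.

Answer: x ∈ {1}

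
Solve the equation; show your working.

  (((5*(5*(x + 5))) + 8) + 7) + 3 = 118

Step 1. [(((5*(5*(x + 5))) + 8) + 7) + 3 = 118] peel the +3: subtract 3 from each side, so sub: ((5*(5*(x + 5))) + 8) + 7 = 115.
Step 2. [((5*(5*(x + 5))) + 8) + 7 = 115] 7 comes off first (subtract 7) ⇒ sub: (5*(5*(x + 5))) + 8 = 108.
Step 3. [(5*(5*(x + 5))) + 8 = 108] peel the +8: subtract 8 from each side, so sub: 5*(5*(x + 5)) = 100.
Step 4. [5*(5*(x + 5)) = 100] LHS = 5·(…); ÷5 both sides. So div: 5*(x + 5) = 20.
Step 5. [5*(x + 5) = 20] 5 out front; divide by 5. So div: x + 5 = 4.
Step 6. [x + 5 = 4] the outer +5 inverts by subtracting 5 ⇒ sub: x = -1.

Answer: x ∈ {-1}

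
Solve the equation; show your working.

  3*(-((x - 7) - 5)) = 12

Step 1. [3*(-((x - 7) - 5)) = 12] 3 out front; divide by 3. So div: -((x - 7) - 5) = 4.
Step 2. [-((x - 7) - 5) = 4] leading − — multiply by −1, so neg: (x - 7) - 5 = -4.
Step 3. [(x - 7) - 5 = -4] the outer -5 inverts by adding 5. So sub: x - 7 = 1.
Step 4. [x - 7 = 1] the outer -7 inverts by adding 7, so sub: x = 8.

Answer: x ∈ {8}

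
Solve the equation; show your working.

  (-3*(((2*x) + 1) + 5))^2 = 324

Step 1. [(-3*(((2*x) + 1) + 5))^2 = 324] LHS squared, RHS 324 ≥ 0: apply √ (±), so sqrt: -3*(((2*x) + 1) + 5) = 18 or -18.
Step 2. [-3*(((2*x) + 1) + 5) = 18 or -18] leading coefficient -3: divide by -3, so div: ((2*x) + 1) + 5 = -6 or 6.
Step 3. [((2*x) + 1) + 5 = -6 or 6] the outer +5 inverts by subtracting 5, so sub: (2*x) + 1 = -11 or 1.
Step 4. [(2*x) + 1 = -11 or 1] +1 is outermost — subtract 1 both sides. So sub: 2*x = -12 or 0.
Step 5. [2*x = -12 or 0] 2 out front; divide by 2, so div: x = -6 or 0.

Answer: x ∈ {-6, 0}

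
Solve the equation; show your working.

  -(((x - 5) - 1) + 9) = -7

Step 1. [-(((x - 5) - 1) + 9) = -7] LHS negated; negate both sides, so neg: ((x - 5) - 1) + 9 = 7.
Step 2. [((x - 5) - 1) + 9 = 7] subtract 9: x sits inside (… + 9) ⇒ sub: (x - 5) - 1 = -2.
Step 3. [(x - 5) - 1 = -2] peel the -1: add 1 from each side. So sub: x - 5 = -1.
Step 4. [x - 5 = -1] peel the -5: add 5 from each side ⇒ sub: x = 4.

Answer: x ∈ {4}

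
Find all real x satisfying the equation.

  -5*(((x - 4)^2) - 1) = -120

Step 1. [-5*(((x - 4)^2) - 1) = -120] leading coefficient -5: divide by -5, so div: ((x - 4)^2) - 1 = 24.
Step 2. [((x - 4)^2) - 1 = 24] -1 is outermost — add 1 both sides. So sub: (x - 4)^2 = 25.
Step 3. [(x - 4)^2 = 25] √ both sides: 25 ≥ 0 gives two branches. So sqrt: x - 4 = 5 or -5.
Step 4. [x - 4 = 5 or -5] -4 is outermost — add 4 both sides, so sub: x = 9 or -1.

Answer: x ∈ {-1, 9}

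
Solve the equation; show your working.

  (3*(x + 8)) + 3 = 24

Step 1. [(3*(x + 8)) + 3 = 24] +3 is outermost — subtract 3 both sides, so sub: 3*(x + 8) = 21.
Step 2. [3*(x + 8) = 21] leading coefficient 3: divide by 3. So div: x + 8 = 7.
Step 3. [x + 8 = 7] subtract 8: x sits inside (… + 8). So sub: x = -1.

Answer: x ∈ {-1}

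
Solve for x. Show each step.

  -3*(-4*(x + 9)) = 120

Step 1. [-3*(-4*(x + 9)) = 120] LHS = -3·(…); ÷-3 both sides, so div: -4*(x + 9) = -40.
Step 2. [-4*(x + 9) = -40] LHS = -4·(…); ÷-4 both sides. So div: x + 9 = 10.
Step 3. [x + 9 = 10] the outer +9 inverts by subtracting 9, so sub: x = 1.

Answer: x ∈ {1}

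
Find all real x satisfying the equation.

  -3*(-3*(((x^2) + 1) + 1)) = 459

Step 1. [-3*(-3*(((x^2) + 1) + 1)) = 459] divide by the outer -3. So div: -3*(((x^2) + 1) + 1) = -153.
Step 2. [-3*(((x^2) + 1) + 1) = -153] -3 out front; divide by -3 ⇒ div: ((x^2) + 1) + 1 = 51.
Step 3. [((x^2) + 1) + 1 = 51] subtract 1: x sits inside (… + 1) ⇒ sub: (x^2) + 1 = 50.
Step 4. [(x^2) + 1 = 50] peel the +1: subtract 1 from each side, so sub: x^2 = 49.
Step 5. [x^2 = 49] LHS squared, RHS 49 ≥ 0: apply √ (±) ⇒ sqrt: x = 7 or -7.

Answer: x ∈ {-7, 7}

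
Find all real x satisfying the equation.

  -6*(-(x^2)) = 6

Step 1. [-6*(-(x^2)) = 6] leading coefficient -6: divide by -6. So div: -(x^2) = -1.
Step 2. [-(x^2) = -1] leading − — multiply by −1, so neg: x^2 = 1.
Step 3. [x^2 = 1] √ both sides: 1 ≥ 0 gives two branches, so sqrt: x = 1 or -1.

Answer: x ∈ {-1, 1}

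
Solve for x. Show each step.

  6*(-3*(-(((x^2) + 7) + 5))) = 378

Step 1. [6*(-3*(-(((x^2) + 7) + 5))) = 378] 6·(inner) — divide through by 6. So div: -3*(-(((x^2) + 7) + 5)) = 63.
Step 2. [-3*(-(((x^2) + 7) + 5)) = 63] LHS = -3·(…); ÷-3 both sides ⇒ div: -(((x^2) + 7) + 5) = -21.
Step 3. [-(((x^2) + 7) + 5) = -21] LHS negated; negate both sides, so neg: ((x^2) + 7) + 5 = 21.
Step 4. [((x^2) + 7) + 5 = 21] the outer +5 inverts by subtracting 5. So sub: (x^2) + 7 = 16.
Step 5. [(x^2) + 7 = 16] subtract 7: x sits inside (… + 7) ⇒ sub: x^2 = 9.
Step 6. [x^2 = 9] LHS squared, RHS 9 ≥ 0: apply √ (±), so sqrt: x = 3 or -3.

Answer: x ∈ {-3, 3}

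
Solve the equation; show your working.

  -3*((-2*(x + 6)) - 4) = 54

Step 1. [-3*((-2*(x + 6)) - 4) = 54] -3·(inner) — divide through by -3. So div: (-2*(x + 6)) - 4 = -18.
Step 2. [(-2*(x + 6)) - 4 = -18] -2 divides every term; factor it out ⇒ factor: (x + 6) + 2 = 9.
Step 3. [(x + 6) + 2 = 9] 2 comes off first (subtract 2). So sub: x + 6 = 7.
Step 4. [x + 6 = 7] peel the +6: subtract 6 from each side ⇒ sub: x = 1.

Answer: x ∈ {1}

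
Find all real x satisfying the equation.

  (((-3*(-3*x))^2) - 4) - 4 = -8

Step 1. [(((-3*(-3*x))^2) - 4) - 4 = -8] the outer -4 inverts by adding 4, so sub: ((-3*(-3*x))^2) - 4 = -4.
Step 2. [((-3*(-3*x))^2) - 4 = -4] add 4: x sits inside (… - 4). So sub: (-3*(-3*x))^2 = 0.
Step 3. [(-3*(-3*x))^2 = 0] 0 ≥ 0, LHS is (·)² — take ±√ ⇒ sqrt: -3*(-3*x) = 0.
Step 4. [-3*(-3*x) = 0] LHS = -3·(…); ÷-3 both sides. So div: -3*x = 0.
Step 5. [-3*x = 0] divide by the outer -3. So div: x = 0.

Answer: x ∈ {0}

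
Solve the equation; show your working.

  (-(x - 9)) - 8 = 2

Step 1. [(-(x - 9)) - 8 = 2] the outer -8 inverts by adding 8. So sub: -(x - 9) = 10.
Step 2. [-(x - 9) = 10] flip signs both sides, so neg: x - 9 = -10.
Step 3. [x - 9 = -10] peel the -9: add 9 from each side, so sub: x = -1.

Answer: x ∈ {-1}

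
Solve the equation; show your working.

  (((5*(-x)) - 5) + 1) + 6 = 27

Step 1. [(((5*(-x)) - 5) + 1) + 6 = 27] +6 is outermost — subtract 6 both sides. So sub: ((5*(-x)) - 5) + 1 = 21.
Step 2. [((5*(-x)) - 5) + 1 = 21] 1 comes off first (subtract 1), so sub: (5*(-x)) - 5 = 20.
Step 3. [(5*(-x)) - 5 = 20] 5 | LHS and 5 | 20: pull 5 out, so factor: (-x) - 1 = 4.
Step 4. [(-x) - 1 = 4] the outer -1 inverts by adding 1. So sub: -x = 5.
Step 5. [-x = 5] LHS negated; negate both sides, so neg: x = -5.

Answer: x ∈ {-5}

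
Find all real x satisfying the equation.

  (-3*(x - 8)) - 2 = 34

Step 1. [(-3*(x - 8)) - 2 = 34] -2 is outermost — add 2 both sides. So sub: -3*(x - 8) = 36.
Step 2. [-3*(x - 8) = 36] LHS = -3·(…); ÷-3 both sides, so div: x - 8 = -12.
Step 3. [x - 8 = -12] -8 is outermost — add 8 both sides ⇒ sub: x = -4.

Answer: x ∈ {-4}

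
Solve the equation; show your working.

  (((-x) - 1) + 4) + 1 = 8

Step 1. [(((-x) - 1) + 4) + 1 = 8] subtract 1: x sits inside (… + 1), so sub: ((-x) - 1) + 4 = 7.
Step 2. [((-x) - 1) + 4 = 7] +4 is outermost — subtract 4 both sides, so sub: (-x) - 1 = 3.
Step 3. [(-x) - 1 = 3] the outer -1 inverts by adding 1. So sub: -x = 4.
Step 4. [-x = 4] leading − — multiply by −1, so neg: x = -4.

Answer: x ∈ {-4}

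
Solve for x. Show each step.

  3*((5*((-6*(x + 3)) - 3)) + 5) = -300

Step 1. [3*((5*((-6*(x + 3)) - 3)) + 5) = -300] 3 out front; divide by 3, so div: (5*((-6*(x + 3)) - 3)) + 5 = -100.
Step 2. [(5*((-6*(x + 3)) - 3)) + 5 = -100] 5 divides every term; factor it out. So factor: ((-6*(x + 3)) - 3) + 1 = -20.
Step 3. [((-6*(x + 3)) - 3) + 1 = -20] +1 is outermost — subtract 1 both sides ⇒ sub: (-6*(x + 3)) - 3 = -21.
Step 4. [(-6*(x + 3)) - 3 = -21] 3 comes off first (add 3) ⇒ sub: -6*(x + 3) = -18.
Step 5. [-6*(x + 3) = -18] LHS = -6·(…); ÷-6 both sides. So div: x + 3 = 3.
Step 6. [x + 3 = 3] subtract 3: x sits inside (… + 3) ⇒ sub: x = 0.

Answer: x ∈ {0}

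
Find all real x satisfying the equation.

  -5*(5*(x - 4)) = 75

Step 1. [-5*(5*(x - 4)) = 75] LHS = -5·(…); ÷-5 both sides, so div: 5*(x - 4) = -15.
Step 2. [5*(x - 4) = -15] LHS = 5·(…); ÷5 both sides, so div: x - 4 = -3.
Step 3. [x - 4 = -3] add 4: x sits inside (… - 4). So sub: x = 1.

Answer: x ∈ {1}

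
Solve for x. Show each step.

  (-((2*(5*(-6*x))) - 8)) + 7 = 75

Step 1. [(-((2*(5*(-6*x))) - 8)) + 7 = 75] +7 is outermost — subtract 7 both sides, so sub: -((2*(5*(-6*x))) - 8) = 68.
Step 2. [-((2*(5*(-6*x))) - 8) = 68] flip signs both sides. So neg: (2*(5*(-6*x))) - 8 = -68.
Step 3. [(2*(5*(-6*x))) - 8 = -68] 2 | LHS and 2 | -68: pull 2 out ⇒ factor: (5*(-6*x)) - 4 = -34.
Step 4. [(5*(-6*x)) - 4 = -34] peel the -4: add 4 from each side ⇒ sub: 5*(-6*x) = -30.
Step 5. [5*(-6*x) = -30] 5·(inner) — divide through by 5 ⇒ div: -6*x = -6.
Step 6. [-6*x = -6] leading coefficient -6: divide by -6. So div: x = 1.

Answer: x ∈ {1}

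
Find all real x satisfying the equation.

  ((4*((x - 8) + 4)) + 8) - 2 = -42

Step 1. [((4*((x - 8) + 4)) + 8) - 2 = -42] the outer -2 inverts by adding 2. So sub: (4*((x - 8) + 4)) + 8 = -40.
Step 2. [(4*((x - 8) + 4)) + 8 = -40] common factor 4 (LHS and -40) — divide through ⇒ factor: ((x - 8) + 4) + 2 = -10.
Step 3. [((x - 8) + 4) + 2 = -10] 2 comes off first (subtract 2). So sub: (x - 8) + 4 = -12.
Step 4. [(x - 8) + 4 = -12] peel the +4: subtract 4 from each side. So sub: x - 8 = -16.
Step 5. [x - 8 = -16] the outer -8 inverts by adding 8. So sub: x = -8.

Answer: x ∈ {-8}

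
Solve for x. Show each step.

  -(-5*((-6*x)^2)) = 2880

Step 1. [-(-5*((-6*x)^2)) = 2880] flip signs both sides, so neg: -5*((-6*x)^2) = -2880.
Step 2. [-5*((-6*x)^2) = -2880] leading coefficient -5: divide by -5 ⇒ div: (-6*x)^2 = 576.
Step 3. [(-6*x)^2 = 576] 576 ≥ 0, LHS is (·)² — take ±√ ⇒ sqrt: -6*x = 24 or -24.
Step 4. [-6*x = 24 or -24] divide by the outer -6. So div: x = -4 or 4.

Answer: x ∈ {-4, 4}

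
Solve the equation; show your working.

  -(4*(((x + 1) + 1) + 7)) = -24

Step 1. [-(4*(((x + 1) + 1) + 7)) = -24] flip signs both sides ⇒ neg: 4*(((x + 1) + 1) + 7) = 24.
Step 2. [4*(((x + 1) + 1) + 7) = 24] 4 out front; divide by 4. So div: ((x + 1) + 1) + 7 = 6.
Step 3. [((x + 1) + 1) + 7 = 6] subtract 7: x sits inside (… + 7), so sub: (x + 1) + 1 = -1.
Step 4. [(x + 1) + 1 = -1] the outer +1 inverts by subtracting 1, so sub: x + 1 = -2.
Step 5. [x + 1 = -2] +1 is outermost — subtract 1 both sides, so sub: x = -3.

Answer: x ∈ {-3}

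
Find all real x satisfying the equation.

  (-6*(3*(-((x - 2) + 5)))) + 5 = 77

Step 1. [(-6*(3*(-((x - 2) + 5)))) + 5 = 77] subtract 5: x sits inside (… + 5) ⇒ sub: -6*(3*(-((x - 2) + 5))) = 72.
Step 2. [-6*(3*(-((x - 2) + 5))) = 72] divide by the outer -6. So div: 3*(-((x - 2) + 5)) = -12.
Step 3. [3*(-((x - 2) + 5)) = -12] 3·(inner) — divide through by 3, so div: -((x - 2) + 5) = -4.
Step 4. [-((x - 2) + 5) = -4] leading − — multiply by −1, so neg: (x - 2) + 5 = 4.
Step 5. [(x - 2) + 5 = 4] peel the +5: subtract 5 from each side. So sub: x - 2 = -1.
Step 6. [x - 2 = -1] the outer -2 inverts by adding 2. So sub: x = 1.

Answer: x ∈ {1}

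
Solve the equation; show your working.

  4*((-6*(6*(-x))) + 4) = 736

Step 1. [4*((-6*(6*(-x))) + 4) = 736] divide by the outer 4 ⇒ div: (-6*(6*(-x))) + 4 = 184.
Step 2. [(-6*(6*(-x))) + 4 = 184] 4 comes off first (subtract 4). So sub: -6*(6*(-x)) = 180.
Step 3. [-6*(6*(-x)) = 180] -6 out front; divide by -6. So div: 6*(-x) = -30.
Step 4. [6*(-x) = -30] 6·(inner) — divide through by 6, so div: -x = -5.
Step 5. [-x = -5] LHS negated; negate both sides ⇒ neg: x = 5.

Answer: x ∈ {5}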